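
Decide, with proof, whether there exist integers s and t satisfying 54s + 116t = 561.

No, no such integers exist.

Both 54 and 116 are divisible by gcd(54, 116) = 2, hence so is any combination 54s + 116t.
But 561 is not a multiple of 2 (it leaves remainder 1).
Therefore 54s + 116t = 561 has no solution in integers.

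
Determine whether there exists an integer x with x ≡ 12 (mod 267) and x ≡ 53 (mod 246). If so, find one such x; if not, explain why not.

No, no such integer exists.

gcd(267, 246) = 3. If x ≡ 12 (mod 267) and x ≡ 53 (mod 246), then x ≡ 12 (mod 3) and x ≡ 53 (mod 3).
These are incompatible: 12 − 53 = -41 is not divisible by 3.
Therefore no such x exists.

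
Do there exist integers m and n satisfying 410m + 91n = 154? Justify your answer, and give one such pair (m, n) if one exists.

m = 35, n = -156

410 and 91 are coprime, so 410m + 91n ranges over all of ℤ.
Run the Euclidean algorithm on 410 and 91: 410 = 4·91 + 46, 91 = 1·46 + 45, 46 = 1·45 + 1, 45 = 45·1 + 0.
Back-substituting, 1 = 46 − 1·45 = 46 − (91 − 1·46) = −91 + 2·46 = −91 + 2·(410 − 4·91) = 2·410 − 9·91; that is, 410·2 + 91·(-9) = 1.
Multiplying through by 154: m = 2·154 = 308, n = (-9)·154 = -1386 is a solution.
Shifting by a multiple of (91, −410) keeps it a solution: m = 308 − 3·91 = 35, n = -1386 + 3·410 = -156.
Indeed 410·35 + 91·(-156) = 14350 − 14196 = 154.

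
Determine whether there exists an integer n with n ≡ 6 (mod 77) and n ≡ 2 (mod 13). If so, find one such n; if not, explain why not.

gcd(77, 13) = 1, so the Chinese Remainder Theorem guarantees exactly one residue class mod 1001 satisfying both.
Write n = 6 + 77t and require 6 + 77t ≡ 2 (mod 13), i.e. 77t ≡ 9 (mod 13).
77 ≡ 12 (mod 13), so this reads 12t ≡ 9 (mod 13). Since 12·12 = 144 = 11·13 + 1, the inverse of 12 mod 13 is 12.
Therefore t ≡ 12·9 = 108 ≡ 4 (mod 13).
With t = 4: n = 6 + 77·4 = 314.
Check: 314 mod 77 = 6, 314 mod 13 = 2. ✓

n = 314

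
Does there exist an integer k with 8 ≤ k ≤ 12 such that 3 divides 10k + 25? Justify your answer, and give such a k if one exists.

k = 8

At k = 8 we get 10·8 + 25 = 105, and 105 = 3·35.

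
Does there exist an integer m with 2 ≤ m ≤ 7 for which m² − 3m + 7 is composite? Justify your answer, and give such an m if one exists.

m = 6

At m = 6: 6² − 3·6 + 7 = 25 = 5·5, which is composite.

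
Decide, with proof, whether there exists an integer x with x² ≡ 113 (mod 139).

x = 104

Take x = 104. Then 104² = 10816 = 77·139 + 113, so 104² ≡ 113 (mod 139).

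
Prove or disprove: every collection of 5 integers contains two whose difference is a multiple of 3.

Partition the integers by their residue mod 3; there are 3 classes.
Placing 5 integers into 3 classes, some class receives at least two — say a and b.
Then a ≡ b (mod 3), i.e. 3 ∣ (a − b).

True.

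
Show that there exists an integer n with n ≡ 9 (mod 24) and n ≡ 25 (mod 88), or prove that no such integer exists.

n = 201

The moduli are not coprime: gcd(24, 88) = 8. Compatibility requires 8 ∣ (25 − 9) = 16, which holds, so solutions exist.
Put n = 9 + 24t, so we need 24t ≡ 16 (mod 88), equivalently (divide by 8) 3t ≡ 2 (mod 11).
Since 3·4 = 12 = 1·11 + 1, the inverse of 3 mod 11 is 4.
Multiplying by 4: t ≡ 4·2 = 8 (mod 11).
Then n = 9 + 24·8 = 201.
Verify: 201 = 8·24 + 9 and 201 = 2·88 + 25. ✓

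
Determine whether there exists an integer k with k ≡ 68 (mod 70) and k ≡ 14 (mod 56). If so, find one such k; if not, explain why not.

There is no such integer.

Reduce both congruences modulo 14, which divides 70 and 56: they say k ≡ 68 (mod 14) and k ≡ 14 (mod 14).
However 68 ≡ 12 and 14 ≡ 0 (mod 14), and 12 ≠ 0.
Hence the system has no solution.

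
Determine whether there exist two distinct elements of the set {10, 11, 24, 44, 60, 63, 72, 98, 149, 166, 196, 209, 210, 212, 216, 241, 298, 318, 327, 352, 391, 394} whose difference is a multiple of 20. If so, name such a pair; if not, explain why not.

10 mod 20 = 10 and 210 mod 20 = 10, so 210 − 10 = 200 = 10·20.

10 and 210 are such a pair.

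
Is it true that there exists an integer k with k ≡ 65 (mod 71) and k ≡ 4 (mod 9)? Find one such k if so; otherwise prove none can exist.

Since 71 and 9 share no common factor, CRT says the pair of congruences has a solution (unique mod 639).
Any solution of the first congruence is k = 65 + 71t; substituting into the second, 71t ≡ 4 − 65 ≡ 2 (mod 9).
71 ≡ 8 (mod 9), so this reads 8t ≡ 2 (mod 9). Note 8·8 = 64 ≡ 1 (mod 9) (as 64 − 1 = 7·9), so 8⁻¹ ≡ 8.
Therefore t ≡ 8·2 = 16 ≡ 7 (mod 9).
Taking t = 7 gives k = 65 + 71·7 = 562.
Verify: 562 = 7·71 + 65 and 562 = 62·9 + 4. ✓

k = 562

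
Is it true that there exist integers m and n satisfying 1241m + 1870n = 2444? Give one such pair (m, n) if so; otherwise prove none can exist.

No, no such integers exist.

Any value of 1241m + 1870n is a multiple of gcd(1241, 1870) = 17.
But 2444 is not a multiple of 17 (it leaves remainder 13).
Therefore 1241m + 1870n = 2444 has no solution in integers.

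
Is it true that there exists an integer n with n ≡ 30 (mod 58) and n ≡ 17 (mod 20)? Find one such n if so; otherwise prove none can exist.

Reduce both congruences modulo 2, which divides 58 and 20: they say n ≡ 30 (mod 2) and n ≡ 17 (mod 2).
These are incompatible: 30 − 17 = 13 is not divisible by 2.
Hence the system has no solution.

No such integer exists.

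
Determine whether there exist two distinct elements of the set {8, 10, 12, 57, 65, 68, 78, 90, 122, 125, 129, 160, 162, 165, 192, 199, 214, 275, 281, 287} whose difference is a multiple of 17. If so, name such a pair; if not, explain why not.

Reduce each element mod 17: 8↦8, 10↦10, 12↦12, 57↦6, 65↦14, 68↦0, 78↦10, 90↦5, 122↦3, 125↦6, 129↦10, 160↦7, 162↦9, 165↦12, 192↦5, 199↦12, 214↦10, 275↦3, 281↦9, 287↦15. The residue 10 repeats (at 10 and 78), and 78 − 10 = 68 = 4·17.

The pair (10, 78) works.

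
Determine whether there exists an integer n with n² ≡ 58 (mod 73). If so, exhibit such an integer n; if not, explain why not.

73 is prime, so by Euler's criterion 58 is a square mod 73 iff 58^((73−1)/2) = 58^36 ≡ 1 (mod 73).
Repeated squaring mod 73: 58^2 = 3364 ≡ 6; 58^4 ≡ 6² = 36 ≡ 36; 58^8 ≡ 36² = 1296 ≡ 55; 58^16 ≡ 55² = 3025 ≡ 32; 58^32 ≡ 32² = 1024 ≡ 2.
Since 36 = 32 + 4, 58^36 ≡ 2 · 36; multiplying out mod 73: 2·36 = 72 ≡ 72. Thus 58^36 ≡ 72 ≡ −1 (mod 73).
By Euler's criterion 58 is a quadratic non-residue mod 73: no n satisfies n² ≡ 58 (mod 73).

No such integer exists.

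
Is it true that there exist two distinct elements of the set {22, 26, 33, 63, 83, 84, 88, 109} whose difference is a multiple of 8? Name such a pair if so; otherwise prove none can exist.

No such pair exists.

Two integers differ by a multiple of 8 exactly when they have the same residue mod 8. The residues are 22↦6, 26↦2, 33↦1, 63↦7, 83↦3, 84↦4, 88↦0, 109↦5.
No residue repeats among the 8 elements, so no pair has difference ≡ 0 (mod 8).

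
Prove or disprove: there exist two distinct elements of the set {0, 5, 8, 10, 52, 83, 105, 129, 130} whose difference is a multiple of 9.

No, no such pair exists.

Residues mod 9: 0↦0, 5↦5, 8↦8, 10↦1, 52↦7, 83↦2, 105↦6, 129↦3, 130↦4.
No residue repeats among the 9 elements, so no pair has difference ≡ 0 (mod 9).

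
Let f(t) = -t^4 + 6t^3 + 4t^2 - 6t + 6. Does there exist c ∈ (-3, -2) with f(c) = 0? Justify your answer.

The endpoint values f(-3) = -183 and f(-2) = -30 are both negative. Claim: f(t) < 0 for every t in (-3, -2).
Substitute t = -2 − u, where 0 < u < 1 on the interval. Expanding, f(-2 − u) = -u^4 - 14u^3 - 56u^2 - 82u - 30.
The nonzero coefficients here are all negative, so for u > 0 every term is negative (or zero), and the constant term -30 is strictly negative.
So f is strictly negative on (-3, -2); no root exists in the interval.

No.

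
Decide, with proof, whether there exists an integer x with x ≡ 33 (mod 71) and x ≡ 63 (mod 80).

Since 71 and 80 share no common factor, CRT says the pair of congruences has a solution (unique mod 5680).
Any solution of the first congruence is x = 33 + 71t; substituting into the second, 71t ≡ 63 − 33 ≡ 30 (mod 80).
Invert 71 mod 80 by the Euclidean algorithm: 80 = 1·71 + 9, 71 = 7·9 + 8, 9 = 1·8 + 1, 8 = 8·1 + 0; back-substituting, 1 = 9 − 1·8 = 9 − (71 − 7·9) = −71 + 8·9 = −71 + 8·(80 − 1·71) = 8·80 − 9·71. Hence 71·(-9) ≡ 1, so 71⁻¹ ≡ -9 ≡ 71 (mod 80).
Multiplying by 71: t ≡ 71·30 = 2130 ≡ 50 (mod 80).
Taking t = 50 gives x = 33 + 71·50 = 3583.
Indeed 3583 ≡ 33 (mod 71) and 3583 ≡ 63 (mod 80).

x = 3583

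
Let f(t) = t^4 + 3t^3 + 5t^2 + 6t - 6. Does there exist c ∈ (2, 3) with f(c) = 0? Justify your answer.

The endpoint values f(2) = 66 and f(3) = 219 are both positive. Claim: f(t) > 0 for every t in (2, 3).
Substitute t = 2 + u, where 0 < u < 1 on the interval. Expanding, f(2 + u) = u^4 + 11u^3 + 47u^2 + 94u + 66.
All 5 nonzero coefficients of this polynomial in u are positive; hence for u > 0 the value is a sum of positive terms (the constant 66 among them).
Therefore f(t) > 0 throughout (2, 3), and f has no zero there.

No such root exists.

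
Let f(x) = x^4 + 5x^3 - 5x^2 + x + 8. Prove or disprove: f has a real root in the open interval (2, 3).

The endpoint values f(2) = 46 and f(3) = 182 are both positive. Claim: f(x) > 0 for every x in (2, 3).
Substitute x = 2 + u, where 0 < u < 1 on the interval. Expanding, f(2 + u) = u^4 + 13u^3 + 49u^2 + 73u + 46.
The nonzero coefficients here are all positive, so for u > 0 every term is positive (or zero), and the constant term 46 is strictly positive.
So f is strictly positive on (2, 3); no root exists in the interval.

f has no root in that interval.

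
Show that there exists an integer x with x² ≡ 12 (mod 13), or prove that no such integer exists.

x = 8

x = 8 works: 8² = 64, and 64 − 12 = 52 = 4·13.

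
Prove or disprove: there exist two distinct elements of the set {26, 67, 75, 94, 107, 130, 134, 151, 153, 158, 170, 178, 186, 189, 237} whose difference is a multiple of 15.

No such pair exists.

Reduce each element modulo 15: 26↦11, 67↦7, 75↦0, 94↦4, 107↦2, 130↦10, 134↦14, 151↦1, 153↦3, 158↦8, 170↦5, 178↦13, 186↦6, 189↦9, 237↦12.
No residue repeats among the 15 elements, so no pair has difference ≡ 0 (mod 15).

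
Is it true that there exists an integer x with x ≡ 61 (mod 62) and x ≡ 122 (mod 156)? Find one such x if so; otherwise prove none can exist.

No such integer exists.

Both moduli are multiples of 2 = gcd(62, 156), so any solution would satisfy x ≡ 61 and x ≡ 122 modulo 2 simultaneously.
These are incompatible: 61 − 122 = -61 is not divisible by 2.
Therefore no such x exists.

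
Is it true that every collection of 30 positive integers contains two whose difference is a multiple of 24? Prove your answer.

Partition the integers by their residue mod 24; there are 24 classes.
With 30 integers and only 24 classes, the pigeonhole principle forces two of them, say a and b, into the same class.
Then a ≡ b (mod 24), i.e. 24 ∣ (a − b).

Yes, this is always true.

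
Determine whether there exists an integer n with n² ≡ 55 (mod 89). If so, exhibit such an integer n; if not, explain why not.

n = 77

Take n = 77. Then 77² = 5929 = 66·89 + 55, so 77² ≡ 55 (mod 89).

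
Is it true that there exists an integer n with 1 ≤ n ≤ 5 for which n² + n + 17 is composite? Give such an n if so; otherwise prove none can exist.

No, no such integer n in that range exists.

The values for n = 1, 2, …, 5 are 19, 23, 29, 37, 47, and each of these is prime.
So no value in the range makes the expression composite.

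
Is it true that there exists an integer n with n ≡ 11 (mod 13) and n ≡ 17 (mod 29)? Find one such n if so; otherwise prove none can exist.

The moduli 13 and 29 are coprime, so by the Chinese Remainder Theorem a unique solution modulo 377 exists.
Any solution of the first congruence is n = 11 + 13t; substituting into the second, 13t ≡ 17 − 11 ≡ 6 (mod 29).
To invert 13 modulo 29: 29 = 2·13 + 3, 13 = 4·3 + 1, 3 = 3·1 + 0, and unwinding, 1 = 13 − 4·3 = 13 − 4·(29 − 2·13) = −4·29 + 9·13. Thus 13⁻¹ ≡ 9 (mod 29).
Therefore t ≡ 9·6 = 54 ≡ 25 (mod 29).
With t = 25: n = 11 + 13·25 = 336.
Indeed 336 ≡ 11 (mod 13) and 336 ≡ 17 (mod 29).

n = 336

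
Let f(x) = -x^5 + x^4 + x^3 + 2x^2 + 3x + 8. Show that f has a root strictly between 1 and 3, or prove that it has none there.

Yes, f has a root in the interval.

f(1) = 14 and f(3) = -100, which have opposite signs.
Since f is a polynomial it is continuous on [1, 3].
By the Intermediate Value Theorem, f takes the value 0 somewhere in the open interval.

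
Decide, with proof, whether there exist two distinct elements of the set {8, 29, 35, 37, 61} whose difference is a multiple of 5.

Reduce each element modulo 5: 8↦3, 29↦4, 35↦0, 37↦2, 61↦1.
No residue repeats among the 5 elements, so no pair has difference ≡ 0 (mod 5).

No, no such pair exists.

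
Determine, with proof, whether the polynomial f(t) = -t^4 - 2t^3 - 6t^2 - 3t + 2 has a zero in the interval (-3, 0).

Yes, f has a root in the interval.

f(-3) = -70 and f(0) = 2, which have opposite signs.
As a polynomial, f is continuous on every closed interval.
By the Intermediate Value Theorem f must vanish at some point of (-3, 0).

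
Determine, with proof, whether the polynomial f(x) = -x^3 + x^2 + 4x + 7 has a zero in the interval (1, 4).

Such a root exists.

f(1) = 11 and f(4) = -25, which have opposite signs.
As a polynomial, f is continuous on every closed interval.
By the Intermediate Value Theorem, f takes the value 0 somewhere in the open interval.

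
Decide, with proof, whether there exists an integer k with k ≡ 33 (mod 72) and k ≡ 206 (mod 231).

There is no such integer.

Reduce both congruences modulo 3, which divides 72 and 231: they say k ≡ 33 (mod 3) and k ≡ 206 (mod 3).
But 33 mod 3 = 0 while 206 mod 3 = 2, a contradiction.
So no integer satisfies both congruences.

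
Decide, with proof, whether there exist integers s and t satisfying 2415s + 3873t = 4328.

gcd(2415, 3873) = 3, so every integer of the form 2415s + 3873t is a multiple of 3.
But 4328 = 3·1442 + 2, so 3 ∤ 4328.
So the equation is unsolvable over ℤ.

There are no such integers.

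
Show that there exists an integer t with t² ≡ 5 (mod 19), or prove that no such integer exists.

Take t = 10. Then 10² = 100 = 5·19 + 5, so 10² ≡ 5 (mod 19).

t = 10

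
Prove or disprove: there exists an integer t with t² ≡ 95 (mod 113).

Take t = 78. Then 78² = 6084 = 53·113 + 95, so 78² ≡ 95 (mod 113).

t = 78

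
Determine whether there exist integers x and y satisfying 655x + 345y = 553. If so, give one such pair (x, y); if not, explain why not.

gcd(655, 345) = 5, so every integer of the form 655x + 345y is a multiple of 5.
However 553 leaves remainder 3 on division by 5.
Hence no integers x, y satisfy the equation.

No, no such integers exist.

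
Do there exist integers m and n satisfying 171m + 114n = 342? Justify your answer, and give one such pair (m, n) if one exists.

m = 0, n = 3

Since gcd(171, 114) = 57 and 342 = 57·6, Bézout's identity guarantees a solution.
Dividing through by 57 reduces the equation to 3m + 2n = 6.
Dividing repeatedly: 3 = 1·2 + 1, 2 = 2·1 + 0.
Unwinding: 1 = 3 − 1·2, i.e. 3·1 + 2·(-1) = 1.
Scaling by 6 gives the particular solution (m, n) = (6, -6).
Subtracting 3·2 from m and adding 3·3 to n gives the tidier solution (0, 3).
Check: 171·0 + 114·3 = 0 + 342 = 342. ✓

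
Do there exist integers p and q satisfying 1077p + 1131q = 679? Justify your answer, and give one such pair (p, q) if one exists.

No, no such integers exist.

gcd(1077, 1131) = 3, so every integer of the form 1077p + 1131q is a multiple of 3.
But 679 = 3·226 + 1, so 3 ∤ 679.
Hence no integers p, q satisfy the equation.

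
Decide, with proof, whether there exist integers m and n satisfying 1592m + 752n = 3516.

Both 1592 and 752 are divisible by gcd(1592, 752) = 8, hence so is any combination 1592m + 752n.
However 3516 leaves remainder 4 on division by 8.
Therefore 1592m + 752n = 3516 has no solution in integers.

No such integers exist.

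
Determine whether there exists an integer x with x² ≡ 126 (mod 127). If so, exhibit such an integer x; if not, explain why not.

Apply Euler's criterion with the prime 127: 126 is a quadratic residue iff 126^63 ≡ 1 (mod 127), and a non-residue iff it is ≡ −1.
Repeated squaring mod 127: 126^2 = 15876 ≡ 1; 126^4 ≡ 1² = 1 ≡ 1; 126^8 ≡ 1² = 1 ≡ 1; 126^16 ≡ 1² = 1 ≡ 1; 126^32 ≡ 1² = 1 ≡ 1.
Since 63 = 32 + 16 + 8 + 4 + 2 + 1, 126^63 ≡ 1 · 1 · 1 · 1 · 1 · 126; multiplying out mod 127: 1·1 = 1 ≡ 1, then 1·1 = 1 ≡ 1, then 1·1 = 1 ≡ 1, then 1·1 = 1 ≡ 1, then 1·126 = 126 ≡ 126. Thus 126^63 ≡ 126 ≡ −1 (mod 127).
The value −1 means 126 is a non-residue modulo 127, so x² ≡ 126 (mod 127) is impossible.

No such integer exists.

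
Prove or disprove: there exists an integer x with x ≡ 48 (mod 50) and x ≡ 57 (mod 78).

No, no such integer exists.

gcd(50, 78) = 2. If x ≡ 48 (mod 50) and x ≡ 57 (mod 78), then x ≡ 48 (mod 2) and x ≡ 57 (mod 2).
But 48 mod 2 = 0 while 57 mod 2 = 1, a contradiction.
Hence the system has no solution.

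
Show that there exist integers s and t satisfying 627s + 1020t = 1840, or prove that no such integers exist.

There are no such integers.

Both 627 and 1020 are divisible by gcd(627, 1020) = 3, hence so is any combination 627s + 1020t.
But 1840 = 3·613 + 1, so 3 ∤ 1840.
Hence no integers s, t satisfy the equation.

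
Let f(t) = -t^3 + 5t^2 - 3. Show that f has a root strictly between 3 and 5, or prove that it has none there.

Such a root exists.

f(3) = 15 and f(5) = -3, which have opposite signs.
As a polynomial, f is continuous on every closed interval.
By the Intermediate Value Theorem f must vanish at some point of (3, 5).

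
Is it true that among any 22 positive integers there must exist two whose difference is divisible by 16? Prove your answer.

Yes, this is always true.

Each integer lies in one of the 16 residue classes modulo 16.
With 22 integers and only 16 classes, the pigeonhole principle forces two of them, say a and b, into the same class.
Their difference a − b is then a multiple of 16.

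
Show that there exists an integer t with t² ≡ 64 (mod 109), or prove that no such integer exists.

t = 8

Take t = 8. Then 8² = 64, and since 0 ≤ 64 < 109 this is already reduced: 8² ≡ 64 (mod 109).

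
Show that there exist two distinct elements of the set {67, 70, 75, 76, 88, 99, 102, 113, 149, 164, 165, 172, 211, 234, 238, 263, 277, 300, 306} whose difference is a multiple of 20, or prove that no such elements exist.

There is no such pair.

Reduce each element modulo 20: 67↦7, 70↦10, 75↦15, 76↦16, 88↦8, 99↦19, 102↦2, 113↦13, 149↦9, 164↦4, 165↦5, 172↦12, 211↦11, 234↦14, 238↦18, 263↦3, 277↦17, 300↦0, 306↦6.
These 19 residues are pairwise different, hence no difference of two elements is divisible by 20.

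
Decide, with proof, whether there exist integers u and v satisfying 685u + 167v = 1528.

u = 139, v = -561

Since gcd(685, 167) = 1, every integer is an integer combination of 685 and 167.
Run the Euclidean algorithm on 685 and 167: 685 = 4·167 + 17, 167 = 9·17 + 14, 17 = 1·14 + 3, 14 = 4·3 + 2, 3 = 1·2 + 1, 2 = 2·1 + 0.
Back-substituting, 1 = 3 − 1·2 = 3 − (14 − 4·3) = −14 + 5·3 = −14 + 5·(17 − 1·14) = 5·17 − 6·14 = 5·17 − 6·(167 − 9·17) = −6·167 + 59·17 = −6·167 + 59·(685 − 4·167) = 59·685 − 242·167; that is, 685·59 + 167·(-242) = 1.
Multiplying through by 1528: u = 59·1528 = 90152, v = (-242)·1528 = -369776 is a solution.
Shifting by a multiple of (167, −685) keeps it a solution: u = 90152 − 539·167 = 139, v = -369776 + 539·685 = -561.
Check: 685·139 + 167·(-561) = 95215 − 93687 = 1528. ✓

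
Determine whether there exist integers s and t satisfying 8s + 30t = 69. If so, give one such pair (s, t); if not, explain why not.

Both 8 and 30 are divisible by gcd(8, 30) = 2, hence so is any combination 8s + 30t.
But 69 is not a multiple of 2 (it leaves remainder 1).
So the equation is unsolvable over ℤ.

No, no such integers exist.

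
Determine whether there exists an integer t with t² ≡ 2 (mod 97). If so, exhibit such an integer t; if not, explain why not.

Take t = 83. Then 83² = 6889 = 71·97 + 2, so 83² ≡ 2 (mod 97).

t = 83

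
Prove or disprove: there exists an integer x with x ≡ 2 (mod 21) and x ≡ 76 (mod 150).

There is no such integer.

Both moduli are multiples of 3 = gcd(21, 150), so any solution would satisfy x ≡ 2 and x ≡ 76 modulo 3 simultaneously.
These are incompatible: 2 − 76 = -74 is not divisible by 3.
Therefore no such x exists.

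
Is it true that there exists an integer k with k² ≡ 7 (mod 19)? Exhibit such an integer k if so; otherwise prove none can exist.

k = 11 works: 11² = 121, and 121 − 7 = 114 = 6·19.

k = 11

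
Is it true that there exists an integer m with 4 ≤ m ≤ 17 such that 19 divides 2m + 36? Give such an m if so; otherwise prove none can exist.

The values of 2m + 36 for m = 4, 5, …, 17 are 44, 46, 48, 50, 52, 54, 56, 58, 60, 62, 64, 66, 68, 70; reduced mod 19 these are 6, 8, 10, 12, 14, 16, 18, 1, 3, 5, 7, 9, 11, 13.
None is 0, so 19 never divides 2m + 36 on this range.

There is no such integer m in that range.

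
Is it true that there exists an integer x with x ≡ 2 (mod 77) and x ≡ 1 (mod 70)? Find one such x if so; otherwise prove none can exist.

Both moduli are multiples of 7 = gcd(77, 70), so any solution would satisfy x ≡ 2 and x ≡ 1 modulo 7 simultaneously.
These are incompatible: 2 − 1 = 1 is not divisible by 7.
Hence the system has no solution.

There is no such integer.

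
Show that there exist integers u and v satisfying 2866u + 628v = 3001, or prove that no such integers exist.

Both 2866 and 628 are divisible by gcd(2866, 628) = 2, hence so is any combination 2866u + 628v.
However 3001 leaves remainder 1 on division by 2.
Therefore 2866u + 628v = 3001 has no solution in integers.

No, no such integers exist.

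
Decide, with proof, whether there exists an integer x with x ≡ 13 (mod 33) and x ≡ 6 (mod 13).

gcd(33, 13) = 1, so the Chinese Remainder Theorem guarantees exactly one residue class mod 429 satisfying both.
Any solution of the first congruence is x = 13 + 33t; substituting into the second, 33t ≡ 6 − 13 ≡ 6 (mod 13).
33 ≡ 7 (mod 13), so this reads 7t ≡ 6 (mod 13). Note 7·2 = 14 ≡ 1 (mod 13) (as 14 − 1 = 1·13), so 7⁻¹ ≡ 2.
Therefore t ≡ 2·6 = 12 (mod 13).
With t = 12: x = 13 + 33·12 = 409.
Check: 409 mod 33 = 13, 409 mod 13 = 6. ✓

x = 409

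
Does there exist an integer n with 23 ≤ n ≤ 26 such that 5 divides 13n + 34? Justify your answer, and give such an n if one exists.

No, no such integer n in that range exists.

For n = 23, 24, 25, 26 the values of 13n + 34 modulo 5 are 3, 1, 4, 2 respectively.
The residue 0 does not occur, so no n in [23, 26] makes 13n + 34 a multiple of 5.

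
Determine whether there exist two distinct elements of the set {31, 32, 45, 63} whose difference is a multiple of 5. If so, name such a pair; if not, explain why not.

No, no such pair exists.

Reduce each element modulo 5: 31↦1, 32↦2, 45↦0, 63↦3.
These 4 residues are pairwise different, hence no difference of two elements is divisible by 5.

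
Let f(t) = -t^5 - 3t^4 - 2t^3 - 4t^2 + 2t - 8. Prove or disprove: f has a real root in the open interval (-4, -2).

Such a root exists.

f(-4) = 304 and f(-2) = -28, which have opposite signs.
As a polynomial, f is continuous on every closed interval.
By the Intermediate Value Theorem, f takes the value 0 somewhere in the open interval.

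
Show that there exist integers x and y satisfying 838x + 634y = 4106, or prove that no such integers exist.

Since gcd(838, 634) = 2 and 4106 = 2·2053, Bézout's identity guarantees a solution.
Dividing through by 2 reduces the equation to 419x + 317y = 2053.
Euclidean algorithm: 419 = 1·317 + 102, 317 = 3·102 + 11, 102 = 9·11 + 3, 11 = 3·3 + 2, 3 = 1·2 + 1, 2 = 2·1 + 0.
Unwinding: 1 = 3 − 1·2 = 3 − (11 − 3·3) = −11 + 4·3 = −11 + 4·(102 − 9·11) = 4·102 − 37·11 = 4·102 − 37·(317 − 3·102) = −37·317 + 115·102 = −37·317 + 115·(419 − 1·317) = 115·419 − 152·317, i.e. 419·115 + 317·(-152) = 1.
Multiplying through by 2053: x = 115·2053 = 236095, y = (-152)·2053 = -312056 is a solution.
Shifting by a multiple of (317, −419) keeps it a solution: x = 236095 − 744·317 = 247, y = -312056 + 744·419 = -320.
Check: 838·247 + 634·(-320) = 206986 − 202880 = 4106. ✓

x = 247, y = -320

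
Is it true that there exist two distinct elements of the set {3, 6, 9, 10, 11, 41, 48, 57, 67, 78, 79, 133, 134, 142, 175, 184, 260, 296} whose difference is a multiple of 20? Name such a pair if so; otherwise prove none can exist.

Residues mod 20: 3↦3, 6↦6, 9↦9, 10↦10, 11↦11, 41↦1, 48↦8, 57↦17, 67↦7, 78↦18, 79↦19, 133↦13, 134↦14, 142↦2, 175↦15, 184↦4, 260↦0, 296↦16.
These 18 residues are pairwise different, hence no difference of two elements is divisible by 20.

No, no such pair exists.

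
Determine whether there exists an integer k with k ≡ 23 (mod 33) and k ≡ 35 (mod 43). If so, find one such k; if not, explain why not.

k = 551

gcd(33, 43) = 1, so the Chinese Remainder Theorem guarantees exactly one residue class mod 1419 satisfying both.
Any solution of the first congruence is k = 23 + 33t; substituting into the second, 33t ≡ 35 − 23 ≡ 12 (mod 43).
Invert 33 mod 43 by the Euclidean algorithm: 43 = 1·33 + 10, 33 = 3·10 + 3, 10 = 3·3 + 1, 3 = 3·1 + 0; back-substituting, 1 = 10 − 3·3 = 10 − 3·(33 − 3·10) = −3·33 + 10·10 = −3·33 + 10·(43 − 1·33) = 10·43 − 13·33. Hence 33·(-13) ≡ 1, so 33⁻¹ ≡ -13 ≡ 30 (mod 43).
Multiplying by 30: t ≡ 30·12 = 360 ≡ 16 (mod 43).
With t = 16: k = 23 + 33·16 = 551.
Indeed 551 ≡ 23 (mod 33) and 551 ≡ 35 (mod 43).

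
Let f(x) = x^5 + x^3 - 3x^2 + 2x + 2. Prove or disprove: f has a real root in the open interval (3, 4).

f(3) = 251 and f(4) = 1050, both positive, so a sign-change argument is unavailable; we show f keeps this sign on the whole interval.
Shift to the endpoint 3: with x = 3 + u (0 < u < 1), one computes f(3 + u) = u^5 + 15u^4 + 91u^3 + 276u^2 + 416u + 251.
The nonzero coefficients here are all positive, so for u > 0 every term is positive (or zero), and the constant term 251 is strictly positive.
Therefore f(x) > 0 throughout (3, 4), and f has no zero there.

f has no root in that interval.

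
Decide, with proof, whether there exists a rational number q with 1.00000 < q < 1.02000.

Multiplying by 51: 51·1.00000 = 51.00000 and 51·1.02000 = 52.02000, so the integer 52 lies strictly between them.
So q = 52/51 works: it is a ratio of integers, and dividing 51·1.00000 < 52 < 51·1.02000 through by 51 gives 1.00000 < 52/51 < 1.02000.

q = 52/51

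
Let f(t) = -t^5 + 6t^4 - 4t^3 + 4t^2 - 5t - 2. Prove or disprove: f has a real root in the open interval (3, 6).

Yes, f has a root in the interval.

f(3) = 154 and f(6) = -752, which have opposite signs.
Since f is a polynomial it is continuous on [3, 6].
By the Intermediate Value Theorem f must vanish at some point of (3, 6).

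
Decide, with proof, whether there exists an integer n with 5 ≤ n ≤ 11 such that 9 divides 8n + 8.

n = 8 works, since 8·8 + 8 = 72 = 8·9.

n = 8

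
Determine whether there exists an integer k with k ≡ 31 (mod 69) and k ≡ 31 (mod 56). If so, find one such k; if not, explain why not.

k = 31

gcd(69, 56) = 1, so the Chinese Remainder Theorem guarantees exactly one residue class mod 3864 satisfying both.
Write k = 31 + 69t and require 31 + 69t ≡ 31 (mod 56), i.e. 69t ≡ 0 (mod 56).
69 ≡ 13 (mod 56), so this reads 13t ≡ 0 (mod 56). t = 0 satisfies this.
Taking t = 0 gives k = 31 + 69·0 = 31.
Check: 31 mod 69 = 31, 31 mod 56 = 31. ✓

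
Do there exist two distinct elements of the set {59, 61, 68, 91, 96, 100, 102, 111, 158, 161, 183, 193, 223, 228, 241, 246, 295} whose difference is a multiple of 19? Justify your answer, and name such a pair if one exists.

Reduce each element modulo 19: 59↦2, 61↦4, 68↦11, 91↦15, 96↦1, 100↦5, 102↦7, 111↦16, 158↦6, 161↦9, 183↦12, 193↦3, 223↦14, 228↦0, 241↦13, 246↦18, 295↦10.
These 17 residues are pairwise different, hence no difference of two elements is divisible by 19.

No such pair exists.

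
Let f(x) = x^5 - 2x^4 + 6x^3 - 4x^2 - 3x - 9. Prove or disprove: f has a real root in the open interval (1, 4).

Yes, f has a root in the interval.

f(1) = -11 and f(4) = 811, which have opposite signs.
f is continuous everywhere (it is a polynomial), in particular on [1, 4].
By the Intermediate Value Theorem f must vanish at some point of (1, 4).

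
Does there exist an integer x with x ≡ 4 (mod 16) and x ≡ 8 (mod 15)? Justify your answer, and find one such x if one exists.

Since 16 and 15 share no common factor, CRT says the pair of congruences has a solution (unique mod 240).
Any solution of the first congruence is x = 4 + 16t; substituting into the second, 16t ≡ 8 − 4 ≡ 4 (mod 15).
16 ≡ 1 (mod 15), so this reads 1t ≡ 4 (mod 15). So t ≡ 4 (mod 15).
Taking t = 4 gives x = 4 + 16·4 = 68.
Verify: 68 = 4·16 + 4 and 68 = 4·15 + 8. ✓

x = 68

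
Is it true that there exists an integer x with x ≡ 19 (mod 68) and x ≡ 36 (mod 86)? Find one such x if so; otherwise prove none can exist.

Both moduli are multiples of 2 = gcd(68, 86), so any solution would satisfy x ≡ 19 and x ≡ 36 modulo 2 simultaneously.
These are incompatible: 19 − 36 = -17 is not divisible by 2.
Therefore no such x exists.

No such integer exists.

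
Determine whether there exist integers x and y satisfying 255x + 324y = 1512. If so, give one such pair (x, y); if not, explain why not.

x = 72, y = -52

gcd(255, 324) = 3, and 3 divides 1512, so integer solutions exist.
Dividing through by 3 reduces the equation to 85x + 108y = 504.
Run the Euclidean algorithm on 108 and 85: 108 = 1·85 + 23, 85 = 3·23 + 16, 23 = 1·16 + 7, 16 = 2·7 + 2, 7 = 3·2 + 1, 2 = 2·1 + 0.
Unwinding: 1 = 7 − 3·2 = 7 − 3·(16 − 2·7) = −3·16 + 7·7 = −3·16 + 7·(23 − 1·16) = 7·23 − 10·16 = 7·23 − 10·(85 − 3·23) = −10·85 + 37·23 = −10·85 + 37·(108 − 1·85) = 37·108 − 47·85, i.e. 85·(-47) + 108·37 = 1.
Times 504: 85·(-23688) + 108·18648 = 504, so (-23688, 18648) solves it.
Shifting by a multiple of (108, −85) keeps it a solution: x = -23688 + 220·108 = 72, y = 18648 − 220·85 = -52.
Check: 255·72 + 324·(-52) = 18360 − 16848 = 1512. ✓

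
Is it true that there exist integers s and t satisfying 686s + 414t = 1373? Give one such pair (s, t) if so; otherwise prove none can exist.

gcd(686, 414) = 2, so every integer of the form 686s + 414t is a multiple of 2.
But 1373 = 2·686 + 1, so 2 ∤ 1373.
Therefore 686s + 414t = 1373 has no solution in integers.

There are no such integers.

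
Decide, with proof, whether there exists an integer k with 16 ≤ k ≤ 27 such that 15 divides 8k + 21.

Scanning upward from k = 16 gives 149, 157, none divisible by 15. At k = 18 we get 8·18 + 21 = 165, and 165 = 15·11.

k = 18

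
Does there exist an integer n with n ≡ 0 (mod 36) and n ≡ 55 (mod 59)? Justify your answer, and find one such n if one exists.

gcd(36, 59) = 1, so the Chinese Remainder Theorem guarantees exactly one residue class mod 2124 satisfying both.
Any solution of the first congruence is n = 0 + 36t; substituting into the second, 36t ≡ 55 − 0 ≡ 55 (mod 59).
Note 36·41 = 1476 ≡ 1 (mod 59) (as 1476 − 1 = 25·59), so 36⁻¹ ≡ 41.
Therefore t ≡ 41·55 = 2255 ≡ 13 (mod 59).
Taking t = 13 gives n = 0 + 36·13 = 468.
Indeed 468 ≡ 0 (mod 36) and 468 ≡ 55 (mod 59).

n = 468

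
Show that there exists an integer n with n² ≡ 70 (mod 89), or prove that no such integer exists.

89 is prime, so by Euler's criterion 70 is a square mod 89 iff 70^((89−1)/2) = 70^44 ≡ 1 (mod 89).
Squaring successively (mod 89): 70^2 = 4900 ≡ 5; 70^4 ≡ 5² = 25 ≡ 25; 70^8 ≡ 25² = 625 ≡ 2; 70^16 ≡ 2² = 4 ≡ 4; 70^32 ≡ 4² = 16 ≡ 16.
Since 44 = 32 + 8 + 4, 70^44 ≡ 16 · 2 · 25; multiplying out mod 89: 16·2 = 32 ≡ 32, then 32·25 = 800 ≡ 88. Thus 70^44 ≡ 88 ≡ −1 (mod 89).
The value −1 means 70 is a non-residue modulo 89, so n² ≡ 70 (mod 89) is impossible.

No, no such integer exists.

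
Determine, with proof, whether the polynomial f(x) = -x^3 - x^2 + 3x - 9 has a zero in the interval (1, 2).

f(1) = -8 and f(2) = -15, both negative, so a sign-change argument is unavailable; we show f keeps this sign on the whole interval.
Shift to the endpoint 1: with x = 1 + u (0 < u < 1), one computes f(1 + u) = -u^3 - 4u^2 - 2u - 8.
All 4 nonzero coefficients of this polynomial in u are negative; hence for u > 0 the value is a sum of negative terms (the constant -8 among them).
Therefore f(x) < 0 throughout (1, 2), and f has no zero there.

f has no root in that interval.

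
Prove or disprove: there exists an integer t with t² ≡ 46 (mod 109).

t = 41

t = 41 works: 41² = 1681, and 1681 − 46 = 1635 = 15·109.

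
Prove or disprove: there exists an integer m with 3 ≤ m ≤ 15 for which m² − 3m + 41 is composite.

m = 8

At m = 8: 8² − 3·8 + 41 = 81 = 3·27, which is composite.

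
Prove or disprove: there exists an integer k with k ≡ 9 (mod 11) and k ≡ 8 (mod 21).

Since 11 and 21 share no common factor, CRT says the pair of congruences has a solution (unique mod 231).
Write k = 9 + 11t and require 9 + 11t ≡ 8 (mod 21), i.e. 11t ≡ 20 (mod 21).
Since 11·2 = 22 = 1·21 + 1, the inverse of 11 mod 21 is 2.
Multiplying by 2: t ≡ 2·20 = 40 ≡ 19 (mod 21).
With t = 19: k = 9 + 11·19 = 218.
Verify: 218 = 19·11 + 9 and 218 = 10·21 + 8. ✓

k = 218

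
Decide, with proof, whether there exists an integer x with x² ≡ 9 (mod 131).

x = 3

Take x = 3. Then 3² = 9, and since 0 ≤ 9 < 131 this is already reduced: 3² ≡ 9 (mod 131).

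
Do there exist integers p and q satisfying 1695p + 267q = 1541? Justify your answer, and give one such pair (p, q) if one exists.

No such integers exist.

Both 1695 and 267 are divisible by gcd(1695, 267) = 3, hence so is any combination 1695p + 267q.
But 1541 is not a multiple of 3 (it leaves remainder 2).
So the equation is unsolvable over ℤ.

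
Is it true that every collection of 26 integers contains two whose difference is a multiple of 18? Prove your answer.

Each integer lies in one of the 18 residue classes modulo 18.
Placing 26 integers into 18 classes, some class receives at least two — say a and b.
Their difference a − b is then a multiple of 18.

Yes.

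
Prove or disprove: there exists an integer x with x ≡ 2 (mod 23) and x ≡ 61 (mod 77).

The moduli 23 and 77 are coprime, so by the Chinese Remainder Theorem a unique solution modulo 1771 exists.
Write x = 2 + 23t and require 2 + 23t ≡ 61 (mod 77), i.e. 23t ≡ 59 (mod 77).
Since 23·67 = 1541 = 20·77 + 1, the inverse of 23 mod 77 is 67.
Therefore t ≡ 67·59 = 3953 ≡ 26 (mod 77).
With t = 26: x = 2 + 23·26 = 600.
Indeed 600 ≡ 2 (mod 23) and 600 ≡ 61 (mod 77).

x = 600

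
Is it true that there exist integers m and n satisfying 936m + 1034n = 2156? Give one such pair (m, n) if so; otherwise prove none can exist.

Since gcd(936, 1034) = 2 and 2156 = 2·1078, Bézout's identity guarantees a solution.
Dividing through by 2 reduces the equation to 468m + 517n = 1078.
Euclidean algorithm: 517 = 1·468 + 49, 468 = 9·49 + 27, 49 = 1·27 + 22, 27 = 1·22 + 5, 22 = 4·5 + 2, 5 = 2·2 + 1, 2 = 2·1 + 0.
Back-substituting, 1 = 5 − 2·2 = 5 − 2·(22 − 4·5) = −2·22 + 9·5 = −2·22 + 9·(27 − 1·22) = 9·27 − 11·22 = 9·27 − 11·(49 − 1·27) = −11·49 + 20·27 = −11·49 + 20·(468 − 9·49) = 20·468 − 191·49 = 20·468 − 191·(517 − 1·468) = −191·517 + 211·468; that is, 468·211 + 517·(-191) = 1.
Times 1078: 468·227458 + 517·(-205898) = 1078, so (227458, -205898) solves it.
The general solution is m = 227458 + 517k, n = -205898 − 468k; taking k = -439 gives the smaller pair m = 495, n = -446.
Check: 936·495 + 1034·(-446) = 463320 − 461164 = 2156. ✓

m = 495, n = -446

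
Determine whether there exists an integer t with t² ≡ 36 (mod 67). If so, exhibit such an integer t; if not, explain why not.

t = 6

Take t = 6. Then 6² = 36, and since 0 ≤ 36 < 67 this is already reduced: 6² ≡ 36 (mod 67).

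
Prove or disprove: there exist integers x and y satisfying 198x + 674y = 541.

Both 198 and 674 are divisible by gcd(198, 674) = 2, hence so is any combination 198x + 674y.
However 541 leaves remainder 1 on division by 2.
So the equation is unsolvable over ℤ.

No such integers exist.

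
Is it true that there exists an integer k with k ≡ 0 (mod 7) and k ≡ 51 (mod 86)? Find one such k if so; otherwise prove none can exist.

gcd(7, 86) = 1, so the Chinese Remainder Theorem guarantees exactly one residue class mod 602 satisfying both.
Any solution of the first congruence is k = 0 + 7t; substituting into the second, 7t ≡ 51 − 0 ≡ 51 (mod 86).
To invert 7 modulo 86: 86 = 12·7 + 2, 7 = 3·2 + 1, 2 = 2·1 + 0, and unwinding, 1 = 7 − 3·2 = 7 − 3·(86 − 12·7) = −3·86 + 37·7. Thus 7⁻¹ ≡ 37 (mod 86).
Multiplying by 37: t ≡ 37·51 = 1887 ≡ 81 (mod 86).
Taking t = 81 gives k = 0 + 7·81 = 567.
Check: 567 mod 7 = 0, 567 mod 86 = 51. ✓

k = 567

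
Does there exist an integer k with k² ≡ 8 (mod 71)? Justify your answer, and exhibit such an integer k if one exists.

Take k = 24. Then 24² = 576 = 8·71 + 8, so 24² ≡ 8 (mod 71).

k = 24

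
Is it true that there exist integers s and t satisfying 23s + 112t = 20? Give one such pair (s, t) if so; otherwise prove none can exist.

Since gcd(23, 112) = 1, every integer is an integer combination of 23 and 112.
Euclidean algorithm: 112 = 4·23 + 20, 23 = 1·20 + 3, 20 = 6·3 + 2, 3 = 1·2 + 1, 2 = 2·1 + 0.
Unwinding: 1 = 3 − 1·2 = 3 − (20 − 6·3) = −20 + 7·3 = −20 + 7·(23 − 1·20) = 7·23 − 8·20 = 7·23 − 8·(112 − 4·23) = −8·112 + 39·23, i.e. 23·39 + 112·(-8) = 1.
Multiplying through by 20: s = 39·20 = 780, t = (-8)·20 = -160 is a solution.
Shifting by a multiple of (112, −23) keeps it a solution: s = 780 − 6·112 = 108, t = -160 + 6·23 = -22.
Check: 23·108 + 112·(-22) = 2484 − 2464 = 20. ✓

s = 108, t = -22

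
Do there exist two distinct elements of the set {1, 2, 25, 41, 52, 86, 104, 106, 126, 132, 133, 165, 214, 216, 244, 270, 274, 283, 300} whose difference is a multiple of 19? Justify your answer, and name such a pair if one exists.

Residues mod 19: 1↦1, 2↦2, 25↦6, 41↦3, 52↦14, 86↦10, 104↦9, 106↦11, 126↦12, 132↦18, 133↦0, 165↦13, 214↦5, 216↦7, 244↦16, 270↦4, 274↦8, 283↦17, 300↦15.
All 19 residues are distinct, so no two elements differ by a multiple of 19.

No, no such pair exists.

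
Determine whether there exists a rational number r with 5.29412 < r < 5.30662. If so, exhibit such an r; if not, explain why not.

r = 53/10

Multiplying by 10: 10·5.29412 = 52.94120 and 10·5.30662 = 53.06620, so the integer 53 lies strictly between them.
Dividing back, 5.29412 < 53/10 < 5.30662, and 53/10 is rational.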